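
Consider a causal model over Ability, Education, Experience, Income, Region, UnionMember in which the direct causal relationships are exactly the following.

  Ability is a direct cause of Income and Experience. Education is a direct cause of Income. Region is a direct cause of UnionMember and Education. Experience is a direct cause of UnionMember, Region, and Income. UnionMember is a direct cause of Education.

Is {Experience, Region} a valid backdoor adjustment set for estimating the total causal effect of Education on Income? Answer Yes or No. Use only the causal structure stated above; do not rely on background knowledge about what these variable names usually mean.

Yes

Backdoor paths from Education to Income (paths whose first edge points into Education):
  P1: Education <- Region <- Experience <- Ability -> Income
  P2: Education <- Region <- Experience -> Income
  P3: Education <- Region -> UnionMember <- Experience <- Ability -> Income
  P4: Education <- Region -> UnionMember <- Experience -> Income
  P5: Education <- UnionMember <- Experience <- Ability -> Income
  P6: Education <- UnionMember <- Experience -> Income
  P7: Education <- UnionMember <- Region <- Experience <- Ability -> Income
  P8: Education <- UnionMember <- Region <- Experience -> Income
Condition 1 (no descendant of Education in the set): holds — descendants of Education are {Income}; none are in {Experience, Region}.
Condition 2 (every backdoor path blocked by {Experience, Region}):
  P1: blocked at chain node Region ∈ conditioning set.
  P2: blocked at chain node Region ∈ conditioning set.
  P3: blocked at fork node Region ∈ conditioning set.
  P4: blocked at fork node Region ∈ conditioning set.
  P5: blocked at chain node Experience ∈ conditioning set.
  P6: blocked at fork node Experience ∈ conditioning set.
  P7: blocked at chain node Region ∈ conditioning set.
  P8: blocked at chain node Region ∈ conditioning set.
{Experience, Region} satisfies the backdoor criterion.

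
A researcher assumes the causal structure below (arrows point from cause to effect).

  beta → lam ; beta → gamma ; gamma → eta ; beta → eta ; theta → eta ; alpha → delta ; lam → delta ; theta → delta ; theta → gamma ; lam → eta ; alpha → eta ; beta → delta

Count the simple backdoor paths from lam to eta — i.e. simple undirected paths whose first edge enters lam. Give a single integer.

7

A backdoor path from lam to eta is any simple undirected path whose first edge points into lam (i.e. leaves lam via a parent).
Parents of lam: {beta}.
Enumerating:
  P1: lam <- beta -> gamma <- theta -> delta <- alpha -> eta
  P2: lam <- beta -> gamma <- theta -> eta
  P3: lam <- beta -> gamma -> eta
  P4: lam <- beta -> delta <- alpha -> eta
  P5: lam <- beta -> delta <- theta -> gamma -> eta
  P6: lam <- beta -> delta <- theta -> eta
  P7: lam <- beta -> eta
That exhausts the simple backdoor paths. Count: 7.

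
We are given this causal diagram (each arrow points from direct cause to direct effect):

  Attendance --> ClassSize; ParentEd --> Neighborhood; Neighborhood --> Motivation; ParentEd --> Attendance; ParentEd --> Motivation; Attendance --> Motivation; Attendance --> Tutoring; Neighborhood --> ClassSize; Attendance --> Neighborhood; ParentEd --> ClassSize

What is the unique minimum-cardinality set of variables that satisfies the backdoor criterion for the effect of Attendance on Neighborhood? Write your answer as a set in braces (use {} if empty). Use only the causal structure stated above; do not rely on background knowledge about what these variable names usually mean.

Variables eligible for adjustment (non-descendants of Attendance, excluding Attendance and Neighborhood): {ParentEd}.
Backdoor paths from Attendance to Neighborhood:
  P1: Attendance <- ParentEd -> Neighborhood
  P2: Attendance <- ParentEd -> Motivation <- Neighborhood
  P3: Attendance <- ParentEd -> ClassSize <- Neighborhood
The empty set is not sufficient: P1 (Attendance <- ParentEd -> Neighborhood) has no collider blocking it and no conditioned non-collider, so it is open.
Try {ParentEd}:
  P1: blocked at fork node ParentEd ∈ conditioning set.
  P2: blocked at fork node ParentEd ∈ conditioning set.
  P3: blocked at fork node ParentEd ∈ conditioning set.
{ParentEd} contains no descendant of Attendance and blocks every backdoor path.
{ParentEd} is the unique smallest valid adjustment set.

{ParentEd}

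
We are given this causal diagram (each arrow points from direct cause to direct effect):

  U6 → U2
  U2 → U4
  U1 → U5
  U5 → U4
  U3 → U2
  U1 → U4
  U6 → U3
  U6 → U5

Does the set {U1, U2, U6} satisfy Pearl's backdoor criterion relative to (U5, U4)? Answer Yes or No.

Yes

Backdoor paths from U5 to U4 (paths whose first edge points into U5):
  P1: U5 <- U6 -> U3 -> U2 -> U4
  P2: U5 <- U6 -> U2 -> U4
  P3: U5 <- U1 -> U4
Condition 1 (no descendant of U5 in the set): holds — descendants of U5 are {U4}; none are in {U1, U2, U6}.
Condition 2 (every backdoor path blocked by {U1, U2, U6}):
  P1: blocked at fork node U6 ∈ conditioning set.
  P2: blocked at fork node U6 ∈ conditioning set.
  P3: blocked at fork node U1 ∈ conditioning set.
{U1, U2, U6} satisfies the backdoor criterion.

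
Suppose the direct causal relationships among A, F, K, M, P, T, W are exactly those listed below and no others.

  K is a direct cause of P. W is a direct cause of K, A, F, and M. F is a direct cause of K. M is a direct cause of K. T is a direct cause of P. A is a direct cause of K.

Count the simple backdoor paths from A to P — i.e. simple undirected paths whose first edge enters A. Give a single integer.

A backdoor path from A to P is any simple undirected path whose first edge points into A (i.e. leaves A via a parent).
Parents of A: {W}.
Enumerating:
  P1: A <- W -> M -> K -> P
  P2: A <- W -> F -> K -> P
  P3: A <- W -> K -> P
That exhausts the simple backdoor paths. Count: 3.

3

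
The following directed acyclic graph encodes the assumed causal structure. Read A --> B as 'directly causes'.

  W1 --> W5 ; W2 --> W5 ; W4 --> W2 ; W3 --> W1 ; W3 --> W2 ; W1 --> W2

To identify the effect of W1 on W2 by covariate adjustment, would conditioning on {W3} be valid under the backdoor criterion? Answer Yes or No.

Backdoor paths from W1 to W2 (paths whose first edge points into W1):
  P1: W1 <- W3 -> W2
Condition 1 (no descendant of W1 in the set): holds — descendants of W1 are {W2, W5}; none are in {W3}.
Condition 2 (every backdoor path blocked by {W3}):
  P1: blocked at fork node W3 ∈ conditioning set.
{W3} satisfies the backdoor criterion.

Yes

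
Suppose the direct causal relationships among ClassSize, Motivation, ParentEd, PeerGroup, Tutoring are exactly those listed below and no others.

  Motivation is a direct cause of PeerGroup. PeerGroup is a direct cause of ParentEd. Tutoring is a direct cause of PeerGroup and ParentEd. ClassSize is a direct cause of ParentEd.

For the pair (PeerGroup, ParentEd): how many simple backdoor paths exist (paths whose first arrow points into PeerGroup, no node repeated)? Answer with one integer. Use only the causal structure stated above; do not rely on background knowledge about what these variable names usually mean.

A backdoor path from PeerGroup to ParentEd is any simple undirected path whose first edge points into PeerGroup (i.e. leaves PeerGroup via a parent).
Parents of PeerGroup: {Motivation, Tutoring}.
Enumerating:
  P1: PeerGroup <- Tutoring -> ParentEd
That exhausts the simple backdoor paths. Count: 1.

1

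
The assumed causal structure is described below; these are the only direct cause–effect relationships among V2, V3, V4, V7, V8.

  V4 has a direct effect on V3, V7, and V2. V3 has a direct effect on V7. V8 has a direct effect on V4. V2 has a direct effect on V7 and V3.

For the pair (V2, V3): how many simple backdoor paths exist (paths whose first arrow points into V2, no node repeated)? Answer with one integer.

A backdoor path from V2 to V3 is any simple undirected path whose first edge points into V2 (i.e. leaves V2 via a parent).
Parents of V2: {V4}.
Enumerating:
  P1: V2 <- V4 -> V3
  P2: V2 <- V4 -> V7 <- V3
That exhausts the simple backdoor paths. Count: 2.

2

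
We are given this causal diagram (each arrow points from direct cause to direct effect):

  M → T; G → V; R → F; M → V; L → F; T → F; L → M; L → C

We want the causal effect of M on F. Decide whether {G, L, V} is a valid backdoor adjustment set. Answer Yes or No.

Backdoor paths from M to F (paths whose first edge points into M):
  P1: M <- L -> F
Condition 1 (no descendant of M in the set): FAILS — V is a descendant of M.
Condition 2 (every backdoor path blocked by {G, L, V}):
  P1: blocked at fork node L ∈ conditioning set.
{G, L, V} does not satisfy the backdoor criterion.

No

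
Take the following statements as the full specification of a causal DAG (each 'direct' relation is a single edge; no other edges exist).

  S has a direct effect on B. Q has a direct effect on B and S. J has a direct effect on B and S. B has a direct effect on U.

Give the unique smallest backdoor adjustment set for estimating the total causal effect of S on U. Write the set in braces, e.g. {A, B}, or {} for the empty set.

{J, Q}

Variables eligible for adjustment (non-descendants of S, excluding S and U): {J, Q}.
Backdoor paths from S to U:
  P1: S <- J -> B -> U
  P2: S <- Q -> B -> U
The empty set is not sufficient: P1 (S <- J -> B -> U) has no collider blocking it and no conditioned non-collider, so it is open.
Try {J, Q}:
  P1: blocked at fork node J ∈ conditioning set.
  P2: blocked at fork node Q ∈ conditioning set.
{J, Q} contains no descendant of S and blocks every backdoor path.
Every element of {J, Q} is needed (dropping J leaves P1 open; dropping Q leaves P2 open), so no proper subset is valid.
Among all size-2 subsets of the eligible variables, only {J, Q} blocks every backdoor path, so it is the unique smallest valid adjustment set.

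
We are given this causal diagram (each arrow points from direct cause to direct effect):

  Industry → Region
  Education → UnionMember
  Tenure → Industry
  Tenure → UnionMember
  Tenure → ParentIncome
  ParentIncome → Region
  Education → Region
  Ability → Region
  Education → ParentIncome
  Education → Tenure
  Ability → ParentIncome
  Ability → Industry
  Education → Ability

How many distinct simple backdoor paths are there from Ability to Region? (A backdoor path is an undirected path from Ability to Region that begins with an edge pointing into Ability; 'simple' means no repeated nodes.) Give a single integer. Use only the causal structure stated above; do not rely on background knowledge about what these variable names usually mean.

7

A backdoor path from Ability to Region is any simple undirected path whose first edge points into Ability (i.e. leaves Ability via a parent).
Parents of Ability: {Education}.
Enumerating:
  P1: Ability <- Education -> Tenure -> ParentIncome -> Region
  P2: Ability <- Education -> Tenure -> Industry -> Region
  P3: Ability <- Education -> UnionMember <- Tenure -> ParentIncome -> Region
  P4: Ability <- Education -> UnionMember <- Tenure -> Industry -> Region
  P5: Ability <- Education -> ParentIncome <- Tenure -> Industry -> Region
  P6: Ability <- Education -> ParentIncome -> Region
  P7: Ability <- Education -> Region
That exhausts the simple backdoor paths. Count: 7.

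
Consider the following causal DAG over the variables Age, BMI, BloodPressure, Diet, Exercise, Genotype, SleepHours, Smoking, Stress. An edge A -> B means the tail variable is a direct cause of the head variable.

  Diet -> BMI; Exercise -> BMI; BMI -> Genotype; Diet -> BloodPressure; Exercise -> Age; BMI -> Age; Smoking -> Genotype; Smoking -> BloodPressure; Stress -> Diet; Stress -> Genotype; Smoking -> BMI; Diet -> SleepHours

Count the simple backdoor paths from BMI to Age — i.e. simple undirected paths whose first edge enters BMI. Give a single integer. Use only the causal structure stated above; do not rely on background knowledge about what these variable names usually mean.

1

A backdoor path from BMI to Age is any simple undirected path whose first edge points into BMI (i.e. leaves BMI via a parent).
Parents of BMI: {Diet, Exercise, Smoking}.
Enumerating:
  P1: BMI <- Exercise -> Age
That exhausts the simple backdoor paths. Count: 1.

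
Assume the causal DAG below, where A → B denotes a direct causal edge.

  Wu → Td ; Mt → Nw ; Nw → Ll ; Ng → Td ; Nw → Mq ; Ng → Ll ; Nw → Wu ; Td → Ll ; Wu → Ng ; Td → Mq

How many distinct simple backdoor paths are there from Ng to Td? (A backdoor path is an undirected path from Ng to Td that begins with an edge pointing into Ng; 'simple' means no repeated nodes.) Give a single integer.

A backdoor path from Ng to Td is any simple undirected path whose first edge points into Ng (i.e. leaves Ng via a parent).
Parents of Ng: {Wu}.
Enumerating:
  P1: Ng <- Wu <- Nw -> Mq <- Td
  P2: Ng <- Wu <- Nw -> Ll <- Td
  P3: Ng <- Wu -> Td
That exhausts the simple backdoor paths. Count: 3.

3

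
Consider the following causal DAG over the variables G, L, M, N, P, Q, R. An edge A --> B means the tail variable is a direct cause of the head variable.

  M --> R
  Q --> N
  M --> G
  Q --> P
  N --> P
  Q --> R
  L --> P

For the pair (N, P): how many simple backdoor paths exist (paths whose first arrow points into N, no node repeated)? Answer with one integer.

A backdoor path from N to P is any simple undirected path whose first edge points into N (i.e. leaves N via a parent).
Parents of N: {Q}.
Enumerating:
  P1: N <- Q -> P
That exhausts the simple backdoor paths. Count: 1.

1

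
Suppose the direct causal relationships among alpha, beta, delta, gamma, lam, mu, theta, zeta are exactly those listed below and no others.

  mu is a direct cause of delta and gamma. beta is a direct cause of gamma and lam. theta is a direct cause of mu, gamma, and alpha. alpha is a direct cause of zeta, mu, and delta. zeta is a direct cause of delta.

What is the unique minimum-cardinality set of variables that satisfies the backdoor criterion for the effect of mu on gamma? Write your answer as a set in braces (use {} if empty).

Variables eligible for adjustment (non-descendants of mu, excluding mu and gamma): {alpha, beta, lam, theta, zeta}.
Backdoor paths from mu to gamma:
  P1: mu <- theta -> gamma
  P2: mu <- alpha <- theta -> gamma
The empty set is not sufficient: P1 (mu <- theta -> gamma) has no collider blocking it and no conditioned non-collider, so it is open.
Try {theta}:
  P1: blocked at fork node theta ∈ conditioning set.
  P2: blocked at fork node theta ∈ conditioning set.
{theta} contains no descendant of mu and blocks every backdoor path.
No other singleton works — e.g. {alpha} leaves P1 open — so {theta} is the unique smallest valid adjustment set.

{theta}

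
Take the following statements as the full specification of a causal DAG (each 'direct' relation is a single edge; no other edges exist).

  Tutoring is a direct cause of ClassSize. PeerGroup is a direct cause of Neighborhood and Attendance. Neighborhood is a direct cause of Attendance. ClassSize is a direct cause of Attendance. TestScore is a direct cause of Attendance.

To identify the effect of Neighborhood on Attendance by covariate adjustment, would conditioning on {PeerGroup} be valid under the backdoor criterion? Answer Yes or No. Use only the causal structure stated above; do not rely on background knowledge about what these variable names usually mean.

Backdoor paths from Neighborhood to Attendance (paths whose first edge points into Neighborhood):
  P1: Neighborhood <- PeerGroup -> Attendance
Condition 1 (no descendant of Neighborhood in the set): holds — descendants of Neighborhood are {Attendance}; none are in {PeerGroup}.
Condition 2 (every backdoor path blocked by {PeerGroup}):
  P1: blocked at fork node PeerGroup ∈ conditioning set.
{PeerGroup} satisfies the backdoor criterion.

Yes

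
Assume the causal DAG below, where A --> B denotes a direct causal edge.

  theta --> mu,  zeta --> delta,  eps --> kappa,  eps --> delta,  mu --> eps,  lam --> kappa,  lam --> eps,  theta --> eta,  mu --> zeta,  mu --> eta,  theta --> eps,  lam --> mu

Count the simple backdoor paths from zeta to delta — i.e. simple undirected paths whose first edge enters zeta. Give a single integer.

5

A backdoor path from zeta to delta is any simple undirected path whose first edge points into zeta (i.e. leaves zeta via a parent).
Parents of zeta: {mu}.
Enumerating:
  P1: zeta <- mu <- lam -> eps -> delta
  P2: zeta <- mu <- lam -> kappa <- eps -> delta
  P3: zeta <- mu <- theta -> eps -> delta
  P4: zeta <- mu -> eta <- theta -> eps -> delta
  P5: zeta <- mu -> eps -> delta
That exhausts the simple backdoor paths. Count: 5.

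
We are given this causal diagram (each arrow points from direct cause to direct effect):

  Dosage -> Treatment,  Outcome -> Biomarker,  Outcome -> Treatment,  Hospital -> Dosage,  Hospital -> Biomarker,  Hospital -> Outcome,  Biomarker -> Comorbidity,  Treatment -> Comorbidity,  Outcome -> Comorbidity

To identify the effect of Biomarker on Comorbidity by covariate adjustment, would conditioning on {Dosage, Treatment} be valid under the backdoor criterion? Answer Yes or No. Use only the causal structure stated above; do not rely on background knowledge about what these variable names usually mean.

No

Backdoor paths from Biomarker to Comorbidity (paths whose first edge points into Biomarker):
  P1: Biomarker <- Hospital -> Outcome -> Treatment -> Comorbidity
  P2: Biomarker <- Hospital -> Outcome -> Comorbidity
  P3: Biomarker <- Hospital -> Dosage -> Treatment <- Outcome -> Comorbidity
  P4: Biomarker <- Hospital -> Dosage -> Treatment -> Comorbidity
  P5: Biomarker <- Outcome <- Hospital -> Dosage -> Treatment -> Comorbidity
  P6: Biomarker <- Outcome -> Treatment -> Comorbidity
  P7: Biomarker <- Outcome -> Comorbidity
Condition 1 (no descendant of Biomarker in the set): holds — descendants of Biomarker are {Comorbidity}; none are in {Dosage, Treatment}.
Condition 2 (every backdoor path blocked by {Dosage, Treatment}):
  P1: blocked at chain node Treatment ∈ conditioning set.
  P2: open — no interior node is in the conditioning set.
  P3: blocked at chain node Dosage ∈ conditioning set.
  P4: blocked at chain node Dosage ∈ conditioning set.
  P5: blocked at chain node Dosage ∈ conditioning set.
  P6: blocked at chain node Treatment ∈ conditioning set.
  P7: open — no interior node is in the conditioning set.
{Dosage, Treatment} does not satisfy the backdoor criterion.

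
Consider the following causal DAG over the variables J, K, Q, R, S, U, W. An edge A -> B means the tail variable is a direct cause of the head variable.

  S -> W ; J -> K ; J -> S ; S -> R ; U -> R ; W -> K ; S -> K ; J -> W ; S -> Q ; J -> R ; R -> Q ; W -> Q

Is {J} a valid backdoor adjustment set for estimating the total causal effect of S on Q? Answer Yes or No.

Backdoor paths from S to Q (paths whose first edge points into S):
  P1: S <- J -> W -> Q
  P2: S <- J -> K <- W -> Q
  P3: S <- J -> R -> Q
Condition 1 (no descendant of S in the set): holds — descendants of S are {K, Q, R, W}; none are in {J}.
Condition 2 (every backdoor path blocked by {J}):
  P1: blocked at fork node J ∈ conditioning set.
  P2: blocked at fork node J ∈ conditioning set.
  P3: blocked at fork node J ∈ conditioning set.
{J} satisfies the backdoor criterion.

Yes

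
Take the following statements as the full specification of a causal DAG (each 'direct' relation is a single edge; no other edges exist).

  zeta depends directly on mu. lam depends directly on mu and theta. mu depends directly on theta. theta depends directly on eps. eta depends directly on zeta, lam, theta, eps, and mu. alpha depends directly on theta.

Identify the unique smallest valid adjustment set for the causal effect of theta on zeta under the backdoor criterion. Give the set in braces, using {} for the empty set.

{}

Variables eligible for adjustment (non-descendants of theta, excluding theta and zeta): {eps}.
Backdoor paths from theta to zeta:
  P1: theta <- eps -> eta <- mu -> zeta
  P2: theta <- eps -> eta <- lam <- mu -> zeta
  P3: theta <- eps -> eta <- zeta
Each backdoor path contains an unconditioned collider, so every path is already blocked with the empty conditioning set:
  P1: blocked at collider eta (neither it nor any descendant is in the conditioning set).
  P2: blocked at collider eta (neither it nor any descendant is in the conditioning set).
  P3: blocked at collider eta (neither it nor any descendant is in the conditioning set).
The empty set is therefore the unique smallest valid set.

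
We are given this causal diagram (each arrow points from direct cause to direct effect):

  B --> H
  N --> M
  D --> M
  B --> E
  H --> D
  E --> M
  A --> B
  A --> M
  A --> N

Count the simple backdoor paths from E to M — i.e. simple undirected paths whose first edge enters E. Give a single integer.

3

A backdoor path from E to M is any simple undirected path whose first edge points into E (i.e. leaves E via a parent).
Parents of E: {B}.
Enumerating:
  P1: E <- B <- A -> N -> M
  P2: E <- B <- A -> M
  P3: E <- B -> H -> D -> M
That exhausts the simple backdoor paths. Count: 3.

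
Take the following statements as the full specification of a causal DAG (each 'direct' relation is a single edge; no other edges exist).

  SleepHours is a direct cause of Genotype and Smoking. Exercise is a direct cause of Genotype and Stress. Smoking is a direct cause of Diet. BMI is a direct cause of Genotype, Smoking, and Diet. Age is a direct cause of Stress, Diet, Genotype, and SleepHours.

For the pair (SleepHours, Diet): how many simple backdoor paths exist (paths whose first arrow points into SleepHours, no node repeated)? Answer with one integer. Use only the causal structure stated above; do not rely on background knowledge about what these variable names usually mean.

A backdoor path from SleepHours to Diet is any simple undirected path whose first edge points into SleepHours (i.e. leaves SleepHours via a parent).
Parents of SleepHours: {Age}.
Enumerating:
  P1: SleepHours <- Age -> Stress <- Exercise -> Genotype <- BMI -> Smoking -> Diet
  P2: SleepHours <- Age -> Stress <- Exercise -> Genotype <- BMI -> Diet
  P3: SleepHours <- Age -> Genotype <- BMI -> Smoking -> Diet
  P4: SleepHours <- Age -> Genotype <- BMI -> Diet
  P5: SleepHours <- Age -> Diet
That exhausts the simple backdoor paths. Count: 5.

5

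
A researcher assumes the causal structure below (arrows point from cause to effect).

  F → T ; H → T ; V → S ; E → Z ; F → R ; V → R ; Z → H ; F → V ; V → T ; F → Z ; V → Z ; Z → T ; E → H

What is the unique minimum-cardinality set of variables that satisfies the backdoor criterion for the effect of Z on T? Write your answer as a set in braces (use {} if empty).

Variables eligible for adjustment (non-descendants of Z, excluding Z and T): {E, F, R, S, V}.
Backdoor paths from Z to T:
  P1: Z <- F -> V -> T
  P2: Z <- F -> R <- V -> T
  P3: Z <- F -> T
  P4: Z <- E -> H -> T
  P5: Z <- V <- F -> T
  P6: Z <- V -> R <- F -> T
  P7: Z <- V -> T
The empty set is not sufficient: P1 (Z <- F -> V -> T) has no collider blocking it and no conditioned non-collider, so it is open.
Try {E, F, V}:
  P1: blocked at fork node F ∈ conditioning set.
  P2: blocked at fork node F ∈ conditioning set.
  P3: blocked at fork node F ∈ conditioning set.
  P4: blocked at fork node E ∈ conditioning set.
  P5: blocked at chain node V ∈ conditioning set.
  P6: blocked at fork node V ∈ conditioning set.
  P7: blocked at fork node V ∈ conditioning set.
{E, F, V} contains no descendant of Z and blocks every backdoor path.
Every element of {E, F, V} is needed (dropping E leaves P4 open; dropping F leaves P3 open; dropping V leaves P7 open), so no proper subset is valid.
Among all size-3 subsets of the eligible variables, only {E, F, V} blocks every backdoor path, so it is the unique smallest valid adjustment set.

{E, F, V}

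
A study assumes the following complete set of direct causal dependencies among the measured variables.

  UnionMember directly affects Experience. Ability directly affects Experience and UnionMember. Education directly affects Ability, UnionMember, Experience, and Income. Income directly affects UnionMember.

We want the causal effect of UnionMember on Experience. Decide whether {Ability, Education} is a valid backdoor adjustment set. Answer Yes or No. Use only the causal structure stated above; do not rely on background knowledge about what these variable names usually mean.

Backdoor paths from UnionMember to Experience (paths whose first edge points into UnionMember):
  P1: UnionMember <- Education -> Ability -> Experience
  P2: UnionMember <- Education -> Experience
  P3: UnionMember <- Ability <- Education -> Experience
  P4: UnionMember <- Ability -> Experience
  P5: UnionMember <- Income <- Education -> Ability -> Experience
  P6: UnionMember <- Income <- Education -> Experience
Condition 1 (no descendant of UnionMember in the set): holds — descendants of UnionMember are {Experience}; none are in {Ability, Education}.
Condition 2 (every backdoor path blocked by {Ability, Education}):
  P1: blocked at fork node Education ∈ conditioning set.
  P2: blocked at fork node Education ∈ conditioning set.
  P3: blocked at chain node Ability ∈ conditioning set.
  P4: blocked at fork node Ability ∈ conditioning set.
  P5: blocked at fork node Education ∈ conditioning set.
  P6: blocked at fork node Education ∈ conditioning set.
{Ability, Education} satisfies the backdoor criterion.

Yes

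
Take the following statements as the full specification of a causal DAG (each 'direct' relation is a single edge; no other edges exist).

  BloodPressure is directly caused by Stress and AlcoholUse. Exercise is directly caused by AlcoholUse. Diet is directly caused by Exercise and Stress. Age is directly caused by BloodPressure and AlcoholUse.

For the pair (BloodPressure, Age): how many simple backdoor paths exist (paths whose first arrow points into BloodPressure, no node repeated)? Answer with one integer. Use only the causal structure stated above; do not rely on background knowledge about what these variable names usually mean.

2

A backdoor path from BloodPressure to Age is any simple undirected path whose first edge points into BloodPressure (i.e. leaves BloodPressure via a parent).
Parents of BloodPressure: {AlcoholUse, Stress}.
Enumerating:
  P1: BloodPressure <- Stress -> Diet <- Exercise <- AlcoholUse -> Age
  P2: BloodPressure <- AlcoholUse -> Age
That exhausts the simple backdoor paths. Count: 2.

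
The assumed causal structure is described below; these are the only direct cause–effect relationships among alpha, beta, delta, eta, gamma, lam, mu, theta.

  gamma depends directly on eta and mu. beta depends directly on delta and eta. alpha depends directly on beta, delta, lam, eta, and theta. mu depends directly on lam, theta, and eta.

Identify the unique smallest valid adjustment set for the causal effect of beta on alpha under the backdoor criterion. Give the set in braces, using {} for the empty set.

{delta, eta}

Variables eligible for adjustment (non-descendants of beta, excluding beta and alpha): {delta, eta, gamma, lam, mu, theta}.
Backdoor paths from beta to alpha:
  P1: beta <- delta -> alpha
  P2: beta <- eta -> alpha
  P3: beta <- eta -> mu <- theta -> alpha
  P4: beta <- eta -> mu <- lam -> alpha
  P5: beta <- eta -> gamma <- mu <- theta -> alpha
  P6: beta <- eta -> gamma <- mu <- lam -> alpha
The empty set is not sufficient: P1 (beta <- delta -> alpha) has no collider blocking it and no conditioned non-collider, so it is open.
Try {delta, eta}:
  P1: blocked at fork node delta ∈ conditioning set.
  P2: blocked at fork node eta ∈ conditioning set.
  P3: blocked at fork node eta ∈ conditioning set.
  P4: blocked at fork node eta ∈ conditioning set.
  P5: blocked at fork node eta ∈ conditioning set.
  P6: blocked at fork node eta ∈ conditioning set.
{delta, eta} contains no descendant of beta and blocks every backdoor path.
Every element of {delta, eta} is needed (dropping delta leaves P1 open; dropping eta leaves P2 open), so no proper subset is valid.
Among all size-2 subsets of the eligible variables, only {delta, eta} blocks every backdoor path, so it is the unique smallest valid adjustment set.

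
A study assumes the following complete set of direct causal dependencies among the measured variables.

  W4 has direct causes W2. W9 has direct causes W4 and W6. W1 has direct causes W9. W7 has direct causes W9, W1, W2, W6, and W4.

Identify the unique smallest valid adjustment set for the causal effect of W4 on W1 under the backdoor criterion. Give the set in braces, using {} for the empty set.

Variables eligible for adjustment (non-descendants of W4, excluding W4 and W1): {W2, W6}.
Backdoor paths from W4 to W1:
  P1: W4 <- W2 -> W7 <- W6 -> W9 -> W1
  P2: W4 <- W2 -> W7 <- W9 -> W1
  P3: W4 <- W2 -> W7 <- W1
Each backdoor path contains an unconditioned collider, so every path is already blocked with the empty conditioning set:
  P1: blocked at collider W7 (neither it nor any descendant is in the conditioning set).
  P2: blocked at collider W7 (neither it nor any descendant is in the conditioning set).
  P3: blocked at collider W7 (neither it nor any descendant is in the conditioning set).
The empty set is therefore the unique smallest valid set.

{}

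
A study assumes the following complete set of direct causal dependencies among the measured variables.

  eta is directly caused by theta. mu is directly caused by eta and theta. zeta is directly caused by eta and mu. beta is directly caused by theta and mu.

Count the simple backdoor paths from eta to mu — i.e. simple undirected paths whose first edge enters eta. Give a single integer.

2

A backdoor path from eta to mu is any simple undirected path whose first edge points into eta (i.e. leaves eta via a parent).
Parents of eta: {theta}.
Enumerating:
  P1: eta <- theta -> mu
  P2: eta <- theta -> beta <- mu
That exhausts the simple backdoor paths. Count: 2.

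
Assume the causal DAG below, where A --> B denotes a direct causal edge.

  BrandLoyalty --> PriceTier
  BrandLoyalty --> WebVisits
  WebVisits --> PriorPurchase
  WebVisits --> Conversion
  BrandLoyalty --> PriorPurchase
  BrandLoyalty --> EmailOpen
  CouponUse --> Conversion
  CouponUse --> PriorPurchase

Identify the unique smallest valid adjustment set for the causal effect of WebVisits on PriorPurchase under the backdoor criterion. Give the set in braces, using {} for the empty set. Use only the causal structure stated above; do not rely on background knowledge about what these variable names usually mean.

{BrandLoyalty}

Variables eligible for adjustment (non-descendants of WebVisits, excluding WebVisits and PriorPurchase): {BrandLoyalty, CouponUse, EmailOpen, PriceTier}.
Backdoor paths from WebVisits to PriorPurchase:
  P1: WebVisits <- BrandLoyalty -> PriorPurchase
The empty set is not sufficient: P1 (WebVisits <- BrandLoyalty -> PriorPurchase) has no collider blocking it and no conditioned non-collider, so it is open.
Try {BrandLoyalty}:
  P1: blocked at fork node BrandLoyalty ∈ conditioning set.
{BrandLoyalty} contains no descendant of WebVisits and blocks every backdoor path.
No other singleton works — e.g. {CouponUse} leaves P1 open — so {BrandLoyalty} is the unique smallest valid adjustment set.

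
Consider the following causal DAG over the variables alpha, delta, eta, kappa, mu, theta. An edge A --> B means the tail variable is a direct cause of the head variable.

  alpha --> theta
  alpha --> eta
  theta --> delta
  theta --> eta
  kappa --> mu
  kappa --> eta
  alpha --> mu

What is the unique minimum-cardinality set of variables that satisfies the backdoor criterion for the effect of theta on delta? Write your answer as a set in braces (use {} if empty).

{}

Variables eligible for adjustment (non-descendants of theta, excluding theta and delta): {alpha, kappa, mu}.
Backdoor paths from theta to delta:
  (none)
With no backdoor paths the empty set already satisfies the criterion, and it is trivially minimal.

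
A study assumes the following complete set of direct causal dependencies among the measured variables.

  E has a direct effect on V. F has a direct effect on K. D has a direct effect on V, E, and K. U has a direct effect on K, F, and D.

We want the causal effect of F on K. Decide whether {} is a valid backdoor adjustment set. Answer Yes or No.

No

Backdoor paths from F to K (paths whose first edge points into F):
  P1: F <- U -> D -> K
  P2: F <- U -> K
Condition 1 (no descendant of F in the set): holds — descendants of F are {K}; none are in {}.
Condition 2 (every backdoor path blocked by {}):
  P1: open — no interior node is in the conditioning set.
  P2: open — no interior node is in the conditioning set.
{} does not satisfy the backdoor criterion.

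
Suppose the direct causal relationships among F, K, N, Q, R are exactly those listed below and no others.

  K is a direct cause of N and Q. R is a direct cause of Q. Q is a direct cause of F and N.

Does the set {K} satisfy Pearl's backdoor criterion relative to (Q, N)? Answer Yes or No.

Yes

Backdoor paths from Q to N (paths whose first edge points into Q):
  P1: Q <- K -> N
Condition 1 (no descendant of Q in the set): holds — descendants of Q are {F, N}; none are in {K}.
Condition 2 (every backdoor path blocked by {K}):
  P1: blocked at fork node K ∈ conditioning set.
{K} satisfies the backdoor criterion.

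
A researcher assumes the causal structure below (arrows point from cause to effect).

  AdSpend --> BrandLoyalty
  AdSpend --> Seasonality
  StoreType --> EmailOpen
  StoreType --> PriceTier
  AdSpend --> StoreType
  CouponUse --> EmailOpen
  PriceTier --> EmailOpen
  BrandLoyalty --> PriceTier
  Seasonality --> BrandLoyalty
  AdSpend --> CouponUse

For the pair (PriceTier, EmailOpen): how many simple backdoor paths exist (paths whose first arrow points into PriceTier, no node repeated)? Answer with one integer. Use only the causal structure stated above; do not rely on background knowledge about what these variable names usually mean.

6

A backdoor path from PriceTier to EmailOpen is any simple undirected path whose first edge points into PriceTier (i.e. leaves PriceTier via a parent).
Parents of PriceTier: {BrandLoyalty, StoreType}.
Enumerating:
  P1: PriceTier <- StoreType <- AdSpend -> CouponUse -> EmailOpen
  P2: PriceTier <- StoreType -> EmailOpen
  P3: PriceTier <- BrandLoyalty <- AdSpend -> CouponUse -> EmailOpen
  P4: PriceTier <- BrandLoyalty <- AdSpend -> StoreType -> EmailOpen
  P5: PriceTier <- BrandLoyalty <- Seasonality <- AdSpend -> CouponUse -> EmailOpen
  P6: PriceTier <- BrandLoyalty <- Seasonality <- AdSpend -> StoreType -> EmailOpen
That exhausts the simple backdoor paths. Count: 6.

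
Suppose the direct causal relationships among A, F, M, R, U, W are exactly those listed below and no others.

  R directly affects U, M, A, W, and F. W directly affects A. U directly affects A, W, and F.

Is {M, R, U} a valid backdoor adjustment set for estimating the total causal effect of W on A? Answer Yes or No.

Backdoor paths from W to A (paths whose first edge points into W):
  P1: W <- R -> U -> A
  P2: W <- R -> F <- U -> A
  P3: W <- R -> A
  P4: W <- U <- R -> A
  P5: W <- U -> F <- R -> A
  P6: W <- U -> A
Condition 1 (no descendant of W in the set): holds — descendants of W are {A}; none are in {M, R, U}.
Condition 2 (every backdoor path blocked by {M, R, U}):
  P1: blocked at fork node R ∈ conditioning set.
  P2: blocked at fork node R ∈ conditioning set.
  P3: blocked at fork node R ∈ conditioning set.
  P4: blocked at chain node U ∈ conditioning set.
  P5: blocked at fork node U ∈ conditioning set.
  P6: blocked at fork node U ∈ conditioning set.
{M, R, U} satisfies the backdoor criterion.

Yes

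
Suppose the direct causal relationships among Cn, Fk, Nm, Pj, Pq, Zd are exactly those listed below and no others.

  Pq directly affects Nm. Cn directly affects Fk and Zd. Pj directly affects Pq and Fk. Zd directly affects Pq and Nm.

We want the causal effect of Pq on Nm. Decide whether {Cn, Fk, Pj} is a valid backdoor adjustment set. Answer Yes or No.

No

Backdoor paths from Pq to Nm (paths whose first edge points into Pq):
  P1: Pq <- Pj -> Fk <- Cn -> Zd -> Nm
  P2: Pq <- Zd -> Nm
Condition 1 (no descendant of Pq in the set): holds — descendants of Pq are {Nm}; none are in {Cn, Fk, Pj}.
Condition 2 (every backdoor path blocked by {Cn, Fk, Pj}):
  P1: blocked at fork node Pj ∈ conditioning set.
  P2: open — no interior node is in the conditioning set.
{Cn, Fk, Pj} does not satisfy the backdoor criterion.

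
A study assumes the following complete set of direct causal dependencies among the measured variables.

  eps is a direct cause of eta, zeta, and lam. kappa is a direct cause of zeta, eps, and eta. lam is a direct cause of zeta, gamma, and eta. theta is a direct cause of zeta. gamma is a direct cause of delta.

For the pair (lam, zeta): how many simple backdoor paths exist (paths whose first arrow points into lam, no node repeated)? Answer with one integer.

A backdoor path from lam to zeta is any simple undirected path whose first edge points into lam (i.e. leaves lam via a parent).
Parents of lam: {eps}.
Enumerating:
  P1: lam <- eps <- kappa -> zeta
  P2: lam <- eps -> zeta
  P3: lam <- eps -> eta <- kappa -> zeta
That exhausts the simple backdoor paths. Count: 3.

3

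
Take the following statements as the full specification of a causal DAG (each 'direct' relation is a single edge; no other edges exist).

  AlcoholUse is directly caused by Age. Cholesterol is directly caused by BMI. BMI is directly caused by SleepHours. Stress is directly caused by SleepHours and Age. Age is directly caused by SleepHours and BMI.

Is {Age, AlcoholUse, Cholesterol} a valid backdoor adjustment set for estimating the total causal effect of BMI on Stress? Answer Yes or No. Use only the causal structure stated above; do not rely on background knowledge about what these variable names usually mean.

No

Backdoor paths from BMI to Stress (paths whose first edge points into BMI):
  P1: BMI <- SleepHours -> Age -> Stress
  P2: BMI <- SleepHours -> Stress
Condition 1 (no descendant of BMI in the set): FAILS — Age, AlcoholUse, and Cholesterol are descendants of BMI.
Condition 2 (every backdoor path blocked by {Age, AlcoholUse, Cholesterol}):
  P1: blocked at chain node Age ∈ conditioning set.
  P2: open — no interior node is in the conditioning set.
{Age, AlcoholUse, Cholesterol} does not satisfy the backdoor criterion.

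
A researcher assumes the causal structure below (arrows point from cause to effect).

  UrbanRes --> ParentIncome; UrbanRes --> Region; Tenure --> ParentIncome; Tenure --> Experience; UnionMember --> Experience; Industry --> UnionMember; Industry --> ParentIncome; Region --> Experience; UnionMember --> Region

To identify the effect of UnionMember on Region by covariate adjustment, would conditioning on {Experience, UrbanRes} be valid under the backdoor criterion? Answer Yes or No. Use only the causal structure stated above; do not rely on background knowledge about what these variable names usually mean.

Backdoor paths from UnionMember to Region (paths whose first edge points into UnionMember):
  P1: UnionMember <- Industry -> ParentIncome <- Tenure -> Experience <- Region
  P2: UnionMember <- Industry -> ParentIncome <- UrbanRes -> Region
Condition 1 (no descendant of UnionMember in the set): FAILS — Experience is a descendant of UnionMember.
Condition 2 (every backdoor path blocked by {Experience, UrbanRes}):
  P1: blocked at collider ParentIncome (neither it nor any descendant is in the conditioning set).
  P2: blocked at collider ParentIncome (neither it nor any descendant is in the conditioning set).
{Experience, UrbanRes} does not satisfy the backdoor criterion.

No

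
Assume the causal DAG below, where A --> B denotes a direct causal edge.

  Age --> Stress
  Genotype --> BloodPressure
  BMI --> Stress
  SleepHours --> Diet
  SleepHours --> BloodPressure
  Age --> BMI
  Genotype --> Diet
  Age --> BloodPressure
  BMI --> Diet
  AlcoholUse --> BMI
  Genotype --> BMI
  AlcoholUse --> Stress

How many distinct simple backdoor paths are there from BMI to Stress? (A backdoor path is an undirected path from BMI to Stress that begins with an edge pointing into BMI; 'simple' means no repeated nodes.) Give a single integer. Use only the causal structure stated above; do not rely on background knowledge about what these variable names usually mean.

4

A backdoor path from BMI to Stress is any simple undirected path whose first edge points into BMI (i.e. leaves BMI via a parent).
Parents of BMI: {Age, AlcoholUse, Genotype}.
Enumerating:
  P1: BMI <- Genotype -> BloodPressure <- Age -> Stress
  P2: BMI <- Genotype -> Diet <- SleepHours -> BloodPressure <- Age -> Stress
  P3: BMI <- Age -> Stress
  P4: BMI <- AlcoholUse -> Stress
That exhausts the simple backdoor paths. Count: 4.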